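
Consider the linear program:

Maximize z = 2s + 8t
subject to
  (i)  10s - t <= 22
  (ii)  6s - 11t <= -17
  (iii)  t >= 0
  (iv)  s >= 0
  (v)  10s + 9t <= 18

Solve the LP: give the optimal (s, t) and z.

s = 0, t = 2, maximum z = 16

Extreme points and z = 2s + 8t:
  (0, 17/11) → z = 136/11
  (45/164, 139/82) → z = 1157/82
  (0, 2) → z = 16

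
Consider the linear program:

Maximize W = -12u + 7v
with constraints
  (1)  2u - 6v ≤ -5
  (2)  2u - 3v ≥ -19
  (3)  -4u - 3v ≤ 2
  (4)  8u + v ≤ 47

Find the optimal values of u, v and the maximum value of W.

u = -7/2, v = 4, maximum W = 70

Feasible corners and W = -12u + 7v:
  (-9/10, 8/15) → W = 218/15
  (277/50, 67/25) → W = -1193/25
  (-7/2, 4) → W = 70
  (61/13, 123/13) → W = 129/13

The optimum lies where 2u - 3v = -19 and -4u - 3v = 2.
Solving simultaneously gives u = -7/2, v = 4.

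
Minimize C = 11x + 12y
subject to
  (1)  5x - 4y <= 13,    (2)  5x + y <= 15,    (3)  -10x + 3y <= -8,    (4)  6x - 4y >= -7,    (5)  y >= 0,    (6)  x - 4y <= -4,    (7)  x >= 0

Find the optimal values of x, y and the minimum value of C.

x = 44/37, y = 48/37, minimum C = 1060/37

At the optimal vertex, -10x + 3y = -8 and x - 4y = -4.
Solving simultaneously gives x = 44/37, y = 48/37.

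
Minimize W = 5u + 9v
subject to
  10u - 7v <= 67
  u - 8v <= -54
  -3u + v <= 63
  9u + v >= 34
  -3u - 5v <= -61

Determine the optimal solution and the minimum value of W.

u = 218/29, v = 223/29, minimum W = 3097/29

Corner points and W = 5u + 9v:
  (914/73, 607/73) → W = 10033/73
  (218/29, 223/29) → W = 3097/29
  (-29/12, 223/4) → W = 1469/3
  (109/42, 149/14) → W = 2284/21
The feasible region is unbounded (it extends along (7, 10), (1, 3)), but W strictly increases along every unbounded feasible direction, so there is no improving ray and the minimum is attained at a vertex.

At the optimal vertex, u - 8v = -54 and -3u - 5v = -61.
Solving simultaneously gives u = 218/29, v = 223/29.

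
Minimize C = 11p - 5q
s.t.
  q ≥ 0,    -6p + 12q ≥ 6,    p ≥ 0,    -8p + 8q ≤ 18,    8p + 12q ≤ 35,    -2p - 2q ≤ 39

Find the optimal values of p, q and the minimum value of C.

Corner points and C = 11p - 5q:
  (0, 1/2) → C = -5/2
  (29/14, 43/28) → C = 423/28
  (0, 9/4) → C = -45/4
  (2/5, 53/20) → C = -177/20

p = 0, q = 9/4, minimum C = -45/4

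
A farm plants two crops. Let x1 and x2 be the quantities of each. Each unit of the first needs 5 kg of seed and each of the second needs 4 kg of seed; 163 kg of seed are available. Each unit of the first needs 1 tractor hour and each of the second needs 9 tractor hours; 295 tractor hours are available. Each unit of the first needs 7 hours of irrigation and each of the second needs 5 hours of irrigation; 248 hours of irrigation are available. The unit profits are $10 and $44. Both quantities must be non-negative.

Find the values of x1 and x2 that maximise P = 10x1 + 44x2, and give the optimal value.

Vertices and P = 10x1 + 44x2:
  (0, 0) → P = 0
  (0, 295/9) → P = 12980/9
  (163/5, 0) → P = 326
  (7, 32) → P = 1478

The binding constraints are 5x1 + 4x2 = 163 and x1 + 9x2 = 295.
Solving simultaneously gives x1 = 7, x2 = 32.

x1 = 7, x2 = 32, maximum P = 1478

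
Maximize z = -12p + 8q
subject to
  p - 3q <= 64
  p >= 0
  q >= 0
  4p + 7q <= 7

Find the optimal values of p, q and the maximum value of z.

p = 0, q = 1, maximum z = 8

Corner points and z = -12p + 8q:
  (0, 0) → z = 0
  (0, 1) → z = 8
  (7/4, 0) → z = -21

The binding constraints are p = 0 and 4p + 7q = 7.
Solving simultaneously gives p = 0, q = 1.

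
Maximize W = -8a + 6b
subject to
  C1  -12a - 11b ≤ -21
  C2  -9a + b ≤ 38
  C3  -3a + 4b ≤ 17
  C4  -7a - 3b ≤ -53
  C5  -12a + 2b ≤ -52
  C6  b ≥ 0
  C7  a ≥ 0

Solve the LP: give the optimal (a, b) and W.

a = 121/21, b = 60/7, maximum W = 16/3

Corner points and W = -8a + 6b:
  (121/21, 60/7) → W = 16/3
  (131/25, 136/25) → W = -232/25
  (53/7, 0) → W = -424/7
The feasible region is unbounded (it extends along (4, 3), (1, 0)), but W strictly decreases along every unbounded feasible direction, so there is no improving ray and the maximum is attained at a vertex.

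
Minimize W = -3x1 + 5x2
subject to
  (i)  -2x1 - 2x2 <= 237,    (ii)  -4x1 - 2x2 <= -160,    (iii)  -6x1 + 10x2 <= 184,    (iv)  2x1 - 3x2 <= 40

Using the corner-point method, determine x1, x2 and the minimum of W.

Feasible corners and W = -3x1 + 5x2:
  (308/13, 424/13) → W = 92
  (35, 10) → W = -55
  (476, 304) → W = 92

The binding constraints are -4x1 - 2x2 = -160 and 2x1 - 3x2 = 40.
Solving simultaneously gives x1 = 35, x2 = 10.

x1 = 35, x2 = 10, minimum W = -55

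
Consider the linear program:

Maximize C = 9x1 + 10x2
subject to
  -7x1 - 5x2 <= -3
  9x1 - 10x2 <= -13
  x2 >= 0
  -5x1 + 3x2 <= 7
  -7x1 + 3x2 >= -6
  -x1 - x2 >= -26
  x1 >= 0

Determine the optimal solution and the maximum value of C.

x1 = 13/2, x2 = 79/6, maximum C = 1141/6

Extreme points and C = 9x1 + 10x2:
  (99/43, 145/43) → C = 2341/43
  (0, 13/10) → C = 13
  (13/2, 79/6) → C = 1141/6
  (0, 7/3) → C = 70/3

At the optimal vertex, -5x1 + 3x2 = 7 and -7x1 + 3x2 = -6.
Solving simultaneously gives x1 = 13/2, x2 = 79/6.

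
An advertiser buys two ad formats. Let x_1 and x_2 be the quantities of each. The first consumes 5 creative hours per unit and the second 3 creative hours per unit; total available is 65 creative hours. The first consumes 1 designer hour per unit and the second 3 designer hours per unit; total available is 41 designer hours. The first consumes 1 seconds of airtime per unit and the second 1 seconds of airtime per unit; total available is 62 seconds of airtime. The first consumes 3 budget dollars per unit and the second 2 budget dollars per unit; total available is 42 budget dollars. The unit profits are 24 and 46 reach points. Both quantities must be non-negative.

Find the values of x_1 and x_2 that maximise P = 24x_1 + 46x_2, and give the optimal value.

x_1 = 6, x_2 = 35/3, maximum P = 2042/3

Extreme points and P = 24x_1 + 46x_2:
  (0, 0) → P = 0
  (0, 41/3) → P = 1886/3
  (13, 0) → P = 312
  (6, 35/3) → P = 2042/3

At the optimal vertex, 5x_1 + 3x_2 = 65 and x_1 + 3x_2 = 41.
Solving simultaneously gives x_1 = 6, x_2 = 35/3.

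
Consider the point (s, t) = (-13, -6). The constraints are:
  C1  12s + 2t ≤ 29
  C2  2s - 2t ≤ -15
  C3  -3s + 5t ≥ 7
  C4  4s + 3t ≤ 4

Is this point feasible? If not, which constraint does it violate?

Constraint C2: 2s - 2t = -14, which is not ≤ -15. All other constraints are satisfied.

not feasible — violates C2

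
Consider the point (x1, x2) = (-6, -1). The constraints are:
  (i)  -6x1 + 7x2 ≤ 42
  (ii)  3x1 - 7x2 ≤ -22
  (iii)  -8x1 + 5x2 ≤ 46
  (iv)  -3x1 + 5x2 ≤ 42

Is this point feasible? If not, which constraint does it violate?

not feasible — violates (ii)

Constraint (ii): 3x1 - 7x2 = -11, which is not ≤ -22. All other constraints are satisfied.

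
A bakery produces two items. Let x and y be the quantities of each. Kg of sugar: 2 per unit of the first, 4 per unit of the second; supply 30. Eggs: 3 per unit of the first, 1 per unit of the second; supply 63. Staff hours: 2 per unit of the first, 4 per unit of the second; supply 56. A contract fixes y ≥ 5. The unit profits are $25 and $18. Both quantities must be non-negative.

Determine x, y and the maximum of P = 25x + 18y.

Extreme points and P = 25x + 18y:
  (0, 15/2) → P = 135
  (0, 5) → P = 90
  (5, 5) → P = 215

x = 5, y = 5, maximum P = 215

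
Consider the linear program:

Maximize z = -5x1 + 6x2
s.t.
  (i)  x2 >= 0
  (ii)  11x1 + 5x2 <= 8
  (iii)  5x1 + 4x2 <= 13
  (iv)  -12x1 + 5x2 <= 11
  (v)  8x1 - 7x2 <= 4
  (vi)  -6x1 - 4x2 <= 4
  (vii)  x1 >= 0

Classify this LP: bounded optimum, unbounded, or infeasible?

bounded optimum

Feasible corners and z = -5x1 + 6x2:
  (1/2, 0) → z = -5/2
  (0, 0) → z = 0
  (76/117, 20/117) → z = -20/9
  (0, 8/5) → z = 48/5
The feasible region has finitely many vertices and no improving ray; the maximum is 48/5 at (0, 8/5).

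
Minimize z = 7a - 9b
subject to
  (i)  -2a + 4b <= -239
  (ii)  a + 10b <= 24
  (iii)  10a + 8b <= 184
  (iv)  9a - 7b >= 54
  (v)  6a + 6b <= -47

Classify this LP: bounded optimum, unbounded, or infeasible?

bounded optimum

Extreme points and z = 7a - 9b:
  (-1457/22, -2043/22) → z = 4094/11
  (623/18, -382/9) → z = 11237/18
  (370/3, -787/6) → z = 12263/6
The feasible region has finitely many vertices and no improving ray; the minimum is 4094/11 at (-1457/22, -2043/22).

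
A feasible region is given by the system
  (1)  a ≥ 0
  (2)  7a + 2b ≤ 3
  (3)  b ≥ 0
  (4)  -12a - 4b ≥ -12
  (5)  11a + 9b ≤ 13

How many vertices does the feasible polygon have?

4

Pairwise boundary intersections that survive every other constraint:
  (0, 0)
  (0, 13/9)
  (3/7, 0)
  (1/41, 58/41)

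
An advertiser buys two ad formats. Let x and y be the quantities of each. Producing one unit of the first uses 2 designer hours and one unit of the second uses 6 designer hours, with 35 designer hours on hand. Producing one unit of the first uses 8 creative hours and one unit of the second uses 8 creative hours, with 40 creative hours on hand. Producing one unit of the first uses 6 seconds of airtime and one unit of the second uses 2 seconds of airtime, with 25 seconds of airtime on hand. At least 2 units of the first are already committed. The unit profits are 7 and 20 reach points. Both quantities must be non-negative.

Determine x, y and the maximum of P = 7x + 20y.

x = 2, y = 3, maximum P = 74

Corner points and P = 7x + 20y:
  (25/6, 0) → P = 175/6
  (2, 0) → P = 14
  (15/4, 5/4) → P = 205/4
  (2, 3) → P = 74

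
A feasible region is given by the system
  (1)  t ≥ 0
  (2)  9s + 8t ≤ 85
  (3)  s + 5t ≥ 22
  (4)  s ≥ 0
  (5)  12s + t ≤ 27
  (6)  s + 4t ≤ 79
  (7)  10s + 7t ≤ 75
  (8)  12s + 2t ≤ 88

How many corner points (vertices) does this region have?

Pairwise boundary intersections that survive every other constraint:
  (0, 85/8)
  (5/17, 175/17)
  (0, 22/5)
  (113/59, 237/59)
  (57/37, 315/37)

5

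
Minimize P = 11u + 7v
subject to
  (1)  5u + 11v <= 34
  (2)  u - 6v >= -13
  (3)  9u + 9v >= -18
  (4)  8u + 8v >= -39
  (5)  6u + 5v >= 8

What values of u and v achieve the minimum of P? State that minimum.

u = -17/41, v = 86/41, minimum P = 415/41

Corner points and P = 11u + 7v:
  (61/41, 99/41) → P = 1364/41
  (-17/41, 86/41) → P = 415/41
  (18, -20) → P = 58
The feasible region is unbounded (it extends along (11, -5), (1, -1)), but P strictly increases along every unbounded feasible direction, so there is no improving ray and the minimum is attained at a vertex.

At the optimal vertex, u - 6v = -13 and 6u + 5v = 8.
Solving simultaneously gives u = -17/41, v = 86/41.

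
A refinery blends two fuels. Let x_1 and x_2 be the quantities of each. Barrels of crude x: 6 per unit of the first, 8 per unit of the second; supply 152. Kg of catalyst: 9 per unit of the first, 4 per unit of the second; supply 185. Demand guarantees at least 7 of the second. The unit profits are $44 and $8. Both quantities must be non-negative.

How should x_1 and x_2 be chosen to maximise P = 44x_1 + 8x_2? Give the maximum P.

x_1 = 16, x_2 = 7, maximum P = 760

Vertices and P = 44x_1 + 8x_2:
  (0, 19) → P = 152
  (0, 7) → P = 56
  (16, 7) → P = 760

The binding constraints are 6x_1 + 8x_2 = 152 and x_2 = 7.
Solving simultaneously gives x_1 = 16, x_2 = 7.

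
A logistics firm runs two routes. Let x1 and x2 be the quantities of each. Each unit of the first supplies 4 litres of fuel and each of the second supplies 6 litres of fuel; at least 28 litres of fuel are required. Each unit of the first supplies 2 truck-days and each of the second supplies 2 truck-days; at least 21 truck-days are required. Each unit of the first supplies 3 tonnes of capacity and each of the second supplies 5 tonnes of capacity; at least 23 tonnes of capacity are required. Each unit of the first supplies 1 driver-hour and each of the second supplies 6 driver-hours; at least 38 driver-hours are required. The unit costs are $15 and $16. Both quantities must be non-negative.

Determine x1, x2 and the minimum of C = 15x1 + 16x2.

Corner points and C = 15x1 + 16x2:
  (0, 21/2) → C = 168
  (38, 0) → C = 570
  (5, 11/2) → C = 163
The feasible region is unbounded (it extends along (0, 1), (1, 0)), but C strictly increases along every unbounded feasible direction, so there is no improving ray and the minimum is attained at a vertex.

x1 = 5, x2 = 11/2, minimum C = 163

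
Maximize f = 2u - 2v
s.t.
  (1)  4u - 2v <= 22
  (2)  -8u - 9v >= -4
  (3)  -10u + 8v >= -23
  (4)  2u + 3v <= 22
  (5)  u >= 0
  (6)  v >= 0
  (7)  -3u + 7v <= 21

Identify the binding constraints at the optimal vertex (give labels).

Feasible corners and f = 2u - 2v:
  (0, 4/9) → f = -8/9
  (1/2, 0) → f = 1
  (0, 0) → f = 0

The maximum is at (1/2, 0). Substituting into each constraint, equality holds for (2) and (6); the remaining constraints have slack.

(2) and (6)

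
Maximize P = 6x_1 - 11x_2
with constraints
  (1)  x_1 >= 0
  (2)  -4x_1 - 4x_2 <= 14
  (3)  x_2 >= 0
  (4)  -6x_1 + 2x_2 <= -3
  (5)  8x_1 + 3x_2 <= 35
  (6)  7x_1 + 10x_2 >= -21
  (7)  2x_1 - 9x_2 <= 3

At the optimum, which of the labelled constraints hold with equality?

Corner points and P = 6x_1 - 11x_2:
  (1/2, 0) → P = 3
  (3/2, 0) → P = 9
  (79/34, 93/17) → P = -786/17
  (54/13, 23/39) → P = 719/39

The maximum is at (54/13, 23/39). Substituting into each constraint, equality holds for (5) and (7); the remaining constraints have slack.

(5) and (7)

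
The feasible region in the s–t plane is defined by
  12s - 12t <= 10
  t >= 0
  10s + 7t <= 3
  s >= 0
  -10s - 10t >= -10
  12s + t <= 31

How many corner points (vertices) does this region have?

3

The feasible vertices (each the meet of two boundaries and inside every other half-plane) are:
  (3/10, 0)
  (0, 0)
  (0, 3/7)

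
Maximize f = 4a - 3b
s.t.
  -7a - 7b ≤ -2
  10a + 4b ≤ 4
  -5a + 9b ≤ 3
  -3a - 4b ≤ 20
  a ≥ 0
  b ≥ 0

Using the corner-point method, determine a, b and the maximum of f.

Feasible corners and f = 4a - 3b:
  (0, 2/7) → f = -6/7
  (2/7, 0) → f = 8/7
  (12/55, 5/11) → f = -27/55
  (2/5, 0) → f = 8/5
  (0, 1/3) → f = -1

The optimum lies where 10a + 4b = 4 and b = 0.
Solving simultaneously gives a = 2/5, b = 0.

a = 2/5, b = 0, maximum f = 8/5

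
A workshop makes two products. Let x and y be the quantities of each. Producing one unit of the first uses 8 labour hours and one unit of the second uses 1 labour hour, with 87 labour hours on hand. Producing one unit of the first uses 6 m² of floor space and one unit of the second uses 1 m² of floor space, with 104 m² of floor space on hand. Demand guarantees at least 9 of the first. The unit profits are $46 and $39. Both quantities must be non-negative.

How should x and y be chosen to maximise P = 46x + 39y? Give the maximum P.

x = 9, y = 15, maximum P = 999

Feasible corners and P = 46x + 39y:
  (87/8, 0) → P = 2001/4
  (9, 0) → P = 414
  (9, 15) → P = 999

The binding constraints are 8x + y = 87 and x = 9.
Solving simultaneously gives x = 9, y = 15.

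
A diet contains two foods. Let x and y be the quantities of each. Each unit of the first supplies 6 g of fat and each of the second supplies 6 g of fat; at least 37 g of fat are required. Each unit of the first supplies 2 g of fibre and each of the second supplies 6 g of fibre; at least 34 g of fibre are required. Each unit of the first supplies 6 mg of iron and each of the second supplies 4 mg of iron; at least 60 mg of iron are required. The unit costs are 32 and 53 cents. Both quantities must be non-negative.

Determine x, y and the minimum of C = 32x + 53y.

Corner points and C = 32x + 53y:
  (0, 15) → C = 795
  (17, 0) → C = 544
  (8, 3) → C = 415
The feasible region is unbounded (it extends along (0, 1), (1, 0)), but C strictly increases along every unbounded feasible direction, so there is no improving ray and the minimum is attained at a vertex.

The optimum lies where 2x + 6y = 34 and 6x + 4y = 60.
Solving simultaneously gives x = 8, y = 3.

x = 8, y = 3, minimum C = 415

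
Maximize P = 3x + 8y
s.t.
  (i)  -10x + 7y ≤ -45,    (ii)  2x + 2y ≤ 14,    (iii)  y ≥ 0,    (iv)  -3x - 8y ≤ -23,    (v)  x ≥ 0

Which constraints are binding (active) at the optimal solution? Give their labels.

(i) and (ii)

Feasible corners and P = 3x + 8y:
  (94/17, 25/17) → P = 482/17
  (521/101, 95/101) → P = 23
  (33/5, 2/5) → P = 23

The maximum is at (94/17, 25/17). Substituting into each constraint, equality holds for (i) and (ii); the remaining constraints have slack.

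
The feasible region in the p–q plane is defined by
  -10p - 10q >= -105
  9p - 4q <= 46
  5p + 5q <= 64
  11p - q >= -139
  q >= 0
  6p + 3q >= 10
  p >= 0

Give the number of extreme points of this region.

5

Pairwise boundary intersections that survive every other constraint:
  (88/13, 97/26)
  (0, 21/2)
  (46/9, 0)
  (5/3, 0)
  (0, 10/3)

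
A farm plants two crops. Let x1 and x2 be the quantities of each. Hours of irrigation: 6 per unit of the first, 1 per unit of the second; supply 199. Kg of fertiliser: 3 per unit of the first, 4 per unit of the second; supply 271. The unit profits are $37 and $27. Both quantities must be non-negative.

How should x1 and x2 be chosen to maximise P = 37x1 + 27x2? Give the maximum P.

Extreme points and P = 37x1 + 27x2:
  (0, 0) → P = 0
  (0, 271/4) → P = 7317/4
  (199/6, 0) → P = 7363/6
  (25, 49) → P = 2248

At the optimal vertex, 6x1 + x2 = 199 and 3x1 + 4x2 = 271.
Solving simultaneously gives x1 = 25, x2 = 49.

x1 = 25, x2 = 49, maximum P = 2248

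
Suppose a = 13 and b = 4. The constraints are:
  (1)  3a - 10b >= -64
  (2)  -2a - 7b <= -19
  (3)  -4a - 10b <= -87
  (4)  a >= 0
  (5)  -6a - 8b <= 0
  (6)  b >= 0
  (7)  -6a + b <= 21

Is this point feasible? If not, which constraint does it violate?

(1): -1 ≥ -64 ✓
(2): -54 ≤ -19 ✓
(3): -92 ≤ -87 ✓
(4): 13 ≥ 0 ✓
(5): -110 ≤ 0 ✓
(6): 4 ≥ 0 ✓
(7): -74 ≤ 21 ✓

feasible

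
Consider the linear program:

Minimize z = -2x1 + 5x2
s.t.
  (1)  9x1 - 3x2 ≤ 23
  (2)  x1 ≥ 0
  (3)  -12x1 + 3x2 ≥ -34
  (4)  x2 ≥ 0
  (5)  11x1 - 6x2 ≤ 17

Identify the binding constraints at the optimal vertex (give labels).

Vertices and z = -2x1 + 5x2:
  (0, 0) → z = 0
  (51/13, 170/39) → z = 544/39
  (17/11, 0) → z = -34/11
The feasible region is unbounded (it extends along (0, 1), (1, 4)), but z strictly increases along every unbounded feasible direction, so there is no improving ray and the minimum is attained at a vertex.

The minimum is at (17/11, 0). Substituting into each constraint, equality holds for (4) and (5); the remaining constraints have slack.

(4) and (5)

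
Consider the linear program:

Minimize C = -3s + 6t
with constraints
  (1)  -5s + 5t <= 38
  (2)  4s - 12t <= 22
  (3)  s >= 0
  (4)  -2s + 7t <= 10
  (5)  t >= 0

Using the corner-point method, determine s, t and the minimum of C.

The optimum lies where 4s - 12t = 22 and -2s + 7t = 10.
Solving simultaneously gives s = 137/2, t = 21.

s = 137/2, t = 21, minimum C = -159/2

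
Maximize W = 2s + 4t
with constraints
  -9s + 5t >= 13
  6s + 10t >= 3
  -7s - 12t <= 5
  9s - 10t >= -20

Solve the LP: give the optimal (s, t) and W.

s = -2/3, t = 7/5, maximum W = 64/15

The binding constraints are -9s + 5t = 13 and 9s - 10t = -20.
Solving simultaneously gives s = -2/3, t = 7/5.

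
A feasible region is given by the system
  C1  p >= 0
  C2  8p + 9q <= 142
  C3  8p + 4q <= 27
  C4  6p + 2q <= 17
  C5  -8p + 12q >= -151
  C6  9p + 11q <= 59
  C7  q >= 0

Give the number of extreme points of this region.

5

Pairwise boundary intersections that survive every other constraint:
  (0, 59/11)
  (0, 0)
  (7/4, 13/4)
  (61/52, 229/52)
  (17/6, 0)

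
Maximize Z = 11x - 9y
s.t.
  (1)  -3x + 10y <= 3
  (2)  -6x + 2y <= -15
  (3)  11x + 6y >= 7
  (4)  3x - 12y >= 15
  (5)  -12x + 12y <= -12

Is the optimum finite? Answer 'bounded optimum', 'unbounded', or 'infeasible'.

unbounded

From the feasible point (52/29, -123/58), moving in the direction (6, -11) keeps every constraint satisfied while Z increases without bound.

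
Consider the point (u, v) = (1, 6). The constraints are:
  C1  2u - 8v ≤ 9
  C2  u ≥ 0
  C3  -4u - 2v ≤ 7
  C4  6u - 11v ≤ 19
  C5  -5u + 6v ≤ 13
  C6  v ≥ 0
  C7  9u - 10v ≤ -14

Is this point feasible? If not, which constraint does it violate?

Constraint C5: -5u + 6v = 31, which is not ≤ 13. All other constraints are satisfied.

not feasible — violates C5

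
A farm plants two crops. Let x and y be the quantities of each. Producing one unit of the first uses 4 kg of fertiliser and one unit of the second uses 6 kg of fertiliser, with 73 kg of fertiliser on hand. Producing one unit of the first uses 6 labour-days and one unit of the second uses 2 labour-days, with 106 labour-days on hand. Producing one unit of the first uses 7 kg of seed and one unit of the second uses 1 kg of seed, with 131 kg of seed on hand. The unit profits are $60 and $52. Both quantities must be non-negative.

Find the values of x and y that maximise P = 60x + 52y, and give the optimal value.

Extreme points and P = 60x + 52y:
  (0, 0) → P = 0
  (0, 73/6) → P = 1898/3
  (53/3, 0) → P = 1060
  (35/2, 1/2) → P = 1076

x = 35/2, y = 1/2, maximum P = 1076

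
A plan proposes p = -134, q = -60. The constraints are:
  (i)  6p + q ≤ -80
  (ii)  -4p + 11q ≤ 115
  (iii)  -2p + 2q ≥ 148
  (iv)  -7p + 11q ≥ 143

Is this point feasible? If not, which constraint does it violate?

feasible

(i): -864 ≤ -80 ✓
(ii): -124 ≤ 115 ✓
(iii): 148 ≥ 148 ✓
(iv): 278 ≥ 143 ✓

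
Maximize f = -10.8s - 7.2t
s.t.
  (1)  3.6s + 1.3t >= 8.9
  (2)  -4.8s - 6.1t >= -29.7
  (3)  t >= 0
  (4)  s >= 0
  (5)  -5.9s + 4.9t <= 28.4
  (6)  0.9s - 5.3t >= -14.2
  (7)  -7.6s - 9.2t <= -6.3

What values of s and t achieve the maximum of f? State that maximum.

s = 89/36, t = 0, maximum f = -267/10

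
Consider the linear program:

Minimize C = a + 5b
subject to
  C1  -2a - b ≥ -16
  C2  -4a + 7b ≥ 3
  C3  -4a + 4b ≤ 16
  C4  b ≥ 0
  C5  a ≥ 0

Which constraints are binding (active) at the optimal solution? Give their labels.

C2 and C5

Extreme points and C = a + 5b:
  (109/18, 35/9) → C = 51/2
  (4, 8) → C = 44
  (0, 3/7) → C = 15/7
  (0, 4) → C = 20

The minimum is at (0, 3/7). Substituting into each constraint, equality holds for C2 and C5; the remaining constraints have slack.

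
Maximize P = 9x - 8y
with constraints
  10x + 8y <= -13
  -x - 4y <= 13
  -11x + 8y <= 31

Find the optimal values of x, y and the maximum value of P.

x = 13/8, y = -117/32, maximum P = 351/8

Corner points and P = 9x - 8y:
  (13/8, -117/32) → P = 351/8
  (-44/21, 167/168) → P = -563/21
  (-57/13, -28/13) → P = -289/13

The optimum lies where 10x + 8y = -13 and -x - 4y = 13.
Solving simultaneously gives x = 13/8, y = -117/32.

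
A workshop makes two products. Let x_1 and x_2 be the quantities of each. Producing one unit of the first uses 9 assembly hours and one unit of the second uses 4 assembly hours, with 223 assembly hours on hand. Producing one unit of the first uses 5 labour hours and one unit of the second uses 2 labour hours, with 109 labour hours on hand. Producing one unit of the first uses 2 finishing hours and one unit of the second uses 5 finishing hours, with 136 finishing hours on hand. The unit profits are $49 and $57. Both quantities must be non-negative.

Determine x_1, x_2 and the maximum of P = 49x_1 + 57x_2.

Feasible corners and P = 49x_1 + 57x_2:
  (0, 0) → P = 0
  (0, 136/5) → P = 7752/5
  (109/5, 0) → P = 5341/5
  (13, 22) → P = 1891

x_1 = 13, x_2 = 22, maximum P = 1891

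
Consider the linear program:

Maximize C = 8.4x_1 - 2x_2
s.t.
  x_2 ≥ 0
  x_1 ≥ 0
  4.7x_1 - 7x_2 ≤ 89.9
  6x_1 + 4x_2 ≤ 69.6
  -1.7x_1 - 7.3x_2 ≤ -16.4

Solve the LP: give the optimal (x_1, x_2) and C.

x_1 = 11.6, x_2 = 0, maximum C = 97.44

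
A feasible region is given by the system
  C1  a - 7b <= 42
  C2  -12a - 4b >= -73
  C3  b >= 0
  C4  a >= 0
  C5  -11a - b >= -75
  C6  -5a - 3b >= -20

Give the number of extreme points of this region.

The feasible vertices (each the meet of two boundaries and inside every other half-plane) are:
  (0, 0)
  (4, 0)
  (0, 20/3)

3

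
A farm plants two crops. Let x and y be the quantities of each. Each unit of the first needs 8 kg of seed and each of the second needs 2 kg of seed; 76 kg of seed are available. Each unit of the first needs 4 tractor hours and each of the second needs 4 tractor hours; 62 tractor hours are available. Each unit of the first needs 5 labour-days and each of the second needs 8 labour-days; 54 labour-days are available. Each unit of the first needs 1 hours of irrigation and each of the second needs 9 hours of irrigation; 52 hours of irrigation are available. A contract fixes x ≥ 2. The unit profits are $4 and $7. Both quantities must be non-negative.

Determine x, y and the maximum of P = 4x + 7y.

Extreme points and P = 4x + 7y:
  (19/2, 0) → P = 38
  (2, 0) → P = 8
  (250/27, 26/27) → P = 394/9
  (2, 11/2) → P = 93/2

x = 2, y = 11/2, maximum P = 93/2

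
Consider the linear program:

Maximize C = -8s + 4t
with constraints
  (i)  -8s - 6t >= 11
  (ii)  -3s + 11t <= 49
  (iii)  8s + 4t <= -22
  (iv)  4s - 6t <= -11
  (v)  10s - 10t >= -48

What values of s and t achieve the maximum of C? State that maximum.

s = -89/10, t = -41/10, maximum C = 274/5

Vertices and C = -8s + 4t:
  (-11/4, 0) → C = 22
  (-103/30, 41/30) → C = 494/15
  (-89/10, -41/10) → C = 274/5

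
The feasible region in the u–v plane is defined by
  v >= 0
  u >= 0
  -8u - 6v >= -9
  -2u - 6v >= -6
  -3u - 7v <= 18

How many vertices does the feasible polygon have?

Intersecting each pair of boundary lines and keeping only the points that satisfy every inequality leaves:
  (0, 0)
  (9/8, 0)
  (0, 1)
  (1/2, 5/6)

4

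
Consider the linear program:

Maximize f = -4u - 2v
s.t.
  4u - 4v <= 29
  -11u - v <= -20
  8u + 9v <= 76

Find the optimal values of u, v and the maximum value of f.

Vertices and f = -4u - 2v:
  (109/48, -239/48) → f = 7/8
  (565/68, 18/17) → f = -601/17
  (8/7, 52/7) → f = -136/7

At the optimal vertex, 4u - 4v = 29 and -11u - v = -20.
Solving simultaneously gives u = 109/48, v = -239/48.

u = 109/48, v = -239/48, maximum f = 7/8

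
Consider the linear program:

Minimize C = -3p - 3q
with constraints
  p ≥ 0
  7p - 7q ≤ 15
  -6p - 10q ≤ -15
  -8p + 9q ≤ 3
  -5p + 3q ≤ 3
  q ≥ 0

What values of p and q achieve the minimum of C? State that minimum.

Feasible corners and C = -3p - 3q:
  (255/112, 15/112) → C = -405/56
  (156/7, 141/7) → C = -891/7
  (105/134, 69/67) → C = -729/134

The binding constraints are 7p - 7q = 15 and -8p + 9q = 3.
Solving simultaneously gives p = 156/7, q = 141/7.

p = 156/7, q = 141/7, minimum C = -891/7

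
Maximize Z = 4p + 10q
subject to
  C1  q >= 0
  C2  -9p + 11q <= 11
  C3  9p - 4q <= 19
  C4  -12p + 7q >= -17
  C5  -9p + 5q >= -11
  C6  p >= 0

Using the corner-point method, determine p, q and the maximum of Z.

Corner points and Z = 4p + 10q:
  (11/9, 0) → Z = 44/9
  (0, 0) → Z = 0
  (88/27, 11/3) → Z = 1342/27
  (0, 1) → Z = 10

p = 88/27, q = 11/3, maximum Z = 1342/27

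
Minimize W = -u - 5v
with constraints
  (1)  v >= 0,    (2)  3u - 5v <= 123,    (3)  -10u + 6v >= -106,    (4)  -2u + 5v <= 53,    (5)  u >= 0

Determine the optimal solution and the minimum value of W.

Feasible corners and W = -u - 5v:
  (53/5, 0) → W = -53/5
  (0, 0) → W = 0
  (424/19, 371/19) → W = -2279/19
  (0, 53/5) → W = -53

The binding constraints are -10u + 6v = -106 and -2u + 5v = 53.
Solving simultaneously gives u = 424/19, v = 371/19.

u = 424/19, v = 371/19, minimum W = -2279/19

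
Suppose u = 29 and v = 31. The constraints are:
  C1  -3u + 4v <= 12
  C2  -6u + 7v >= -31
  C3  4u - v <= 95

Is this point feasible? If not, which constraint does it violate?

Constraint C1: -3u + 4v = 37, which is not ≤ 12. All other constraints are satisfied.

not feasible — violates C1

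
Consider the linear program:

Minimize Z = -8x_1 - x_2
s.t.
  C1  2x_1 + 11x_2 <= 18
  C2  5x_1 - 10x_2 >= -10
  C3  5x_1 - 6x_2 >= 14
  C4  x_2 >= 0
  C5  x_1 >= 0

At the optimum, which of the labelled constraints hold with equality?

Extreme points and Z = -8x_1 - x_2:
  (262/67, 62/67) → Z = -2158/67
  (9, 0) → Z = -72
  (14/5, 0) → Z = -112/5

The minimum is at (9, 0). Substituting into each constraint, equality holds for C1 and C4; the remaining constraints have slack.

C1 and C4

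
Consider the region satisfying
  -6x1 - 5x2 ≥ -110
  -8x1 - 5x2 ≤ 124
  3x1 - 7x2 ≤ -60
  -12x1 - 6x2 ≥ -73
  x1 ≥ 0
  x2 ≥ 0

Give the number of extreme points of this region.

Intersecting each pair of boundary lines and keeping only the points that satisfy every inequality leaves:
  (151/102, 313/34)
  (0, 60/7)
  (0, 73/6)

3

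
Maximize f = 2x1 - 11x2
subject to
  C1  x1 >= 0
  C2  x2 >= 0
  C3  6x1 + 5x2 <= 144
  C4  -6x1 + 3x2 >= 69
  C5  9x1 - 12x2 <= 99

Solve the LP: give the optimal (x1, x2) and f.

x1 = 0, x2 = 23, maximum f = -253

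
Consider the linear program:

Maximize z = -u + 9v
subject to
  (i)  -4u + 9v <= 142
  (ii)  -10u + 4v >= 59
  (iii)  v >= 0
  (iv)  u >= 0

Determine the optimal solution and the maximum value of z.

u = 1/2, v = 16, maximum z = 287/2

Feasible corners and z = -u + 9v:
  (1/2, 16) → z = 287/2
  (0, 142/9) → z = 142
  (0, 59/4) → z = 531/4

The binding constraints are -4u + 9v = 142 and -10u + 4v = 59.
Solving simultaneously gives u = 1/2, v = 16.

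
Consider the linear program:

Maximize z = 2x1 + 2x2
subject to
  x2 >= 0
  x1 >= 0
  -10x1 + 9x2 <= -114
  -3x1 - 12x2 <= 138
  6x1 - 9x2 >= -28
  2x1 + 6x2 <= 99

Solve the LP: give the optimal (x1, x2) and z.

x1 = 99/2, x2 = 0, maximum z = 99

Vertices and z = 2x1 + 2x2:
  (57/5, 0) → z = 114/5
  (99/2, 0) → z = 99
  (525/26, 127/13) → z = 779/13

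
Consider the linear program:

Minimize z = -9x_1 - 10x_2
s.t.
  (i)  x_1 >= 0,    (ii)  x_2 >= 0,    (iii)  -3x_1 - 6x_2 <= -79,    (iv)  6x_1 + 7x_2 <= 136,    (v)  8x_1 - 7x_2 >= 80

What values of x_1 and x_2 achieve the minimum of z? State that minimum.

Vertices and z = -9x_1 - 10x_2:
  (263/15, 22/5) → z = -1009/5
  (1033/69, 392/69) → z = -13217/69
  (108/7, 304/49) → z = -9844/49

At the optimal vertex, -3x_1 - 6x_2 = -79 and 6x_1 + 7x_2 = 136.
Solving simultaneously gives x_1 = 263/15, x_2 = 22/5.

x_1 = 263/15, x_2 = 22/5, minimum z = -1009/5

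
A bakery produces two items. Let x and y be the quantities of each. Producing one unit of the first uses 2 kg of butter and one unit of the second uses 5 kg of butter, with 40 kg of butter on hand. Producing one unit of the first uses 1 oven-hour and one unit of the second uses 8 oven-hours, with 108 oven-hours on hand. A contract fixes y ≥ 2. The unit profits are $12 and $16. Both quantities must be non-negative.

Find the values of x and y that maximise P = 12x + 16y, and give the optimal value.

Feasible corners and P = 12x + 16y:
  (0, 8) → P = 128
  (0, 2) → P = 32
  (15, 2) → P = 212

The binding constraints are 2x + 5y = 40 and y = 2.
Solving simultaneously gives x = 15, y = 2.

x = 15, y = 2, maximum P = 212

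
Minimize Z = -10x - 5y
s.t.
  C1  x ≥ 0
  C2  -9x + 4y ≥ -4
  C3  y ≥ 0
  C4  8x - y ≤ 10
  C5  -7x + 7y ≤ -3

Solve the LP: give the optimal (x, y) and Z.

x = 16/35, y = 1/35, minimum Z = -33/7

Vertices and Z = -10x - 5y:
  (4/9, 0) → Z = -40/9
  (16/35, 1/35) → Z = -33/7
  (3/7, 0) → Z = -30/7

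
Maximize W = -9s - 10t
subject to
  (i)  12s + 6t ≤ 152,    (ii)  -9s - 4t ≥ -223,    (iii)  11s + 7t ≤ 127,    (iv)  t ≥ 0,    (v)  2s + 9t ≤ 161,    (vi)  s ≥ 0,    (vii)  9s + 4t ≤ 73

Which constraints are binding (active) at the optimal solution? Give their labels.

(iv) and (vi)

Vertices and W = -9s - 10t:
  (0, 0) → W = 0
  (73/9, 0) → W = -73
  (0, 161/9) → W = -1610/9
  (13/73, 1303/73) → W = -13147/73

The maximum is at (0, 0). Substituting into each constraint, equality holds for (iv) and (vi); the remaining constraints have slack.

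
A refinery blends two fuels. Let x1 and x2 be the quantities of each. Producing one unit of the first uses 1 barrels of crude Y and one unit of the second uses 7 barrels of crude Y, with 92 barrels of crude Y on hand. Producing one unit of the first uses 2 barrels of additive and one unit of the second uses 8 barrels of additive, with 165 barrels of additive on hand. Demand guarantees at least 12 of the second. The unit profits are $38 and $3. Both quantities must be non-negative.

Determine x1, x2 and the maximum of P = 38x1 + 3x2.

x1 = 8, x2 = 12, maximum P = 340

The binding constraints are x1 + 7x2 = 92 and x2 = 12.
Solving simultaneously gives x1 = 8, x2 = 12.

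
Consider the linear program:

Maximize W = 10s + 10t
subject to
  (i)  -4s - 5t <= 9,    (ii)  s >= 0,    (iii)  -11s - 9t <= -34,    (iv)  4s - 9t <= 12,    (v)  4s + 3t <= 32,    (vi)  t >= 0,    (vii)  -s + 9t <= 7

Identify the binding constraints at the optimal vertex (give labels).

Corner points and W = 10s + 10t:
  (46/15, 4/135) → W = 836/27
  (9/4, 37/36) → W = 295/9
  (19/3, 40/27) → W = 2110/27

The maximum is at (19/3, 40/27). Substituting into each constraint, equality holds for (iv) and (vii); the remaining constraints have slack.

(iv) and (vii)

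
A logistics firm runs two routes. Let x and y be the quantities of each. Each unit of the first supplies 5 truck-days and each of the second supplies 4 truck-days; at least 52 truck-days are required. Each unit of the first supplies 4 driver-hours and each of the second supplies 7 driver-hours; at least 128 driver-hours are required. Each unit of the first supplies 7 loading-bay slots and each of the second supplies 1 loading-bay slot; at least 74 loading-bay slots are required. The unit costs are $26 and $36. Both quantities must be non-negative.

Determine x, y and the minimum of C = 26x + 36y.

x = 26/3, y = 40/3, minimum C = 2116/3

Vertices and C = 26x + 36y:
  (0, 74) → C = 2664
  (32, 0) → C = 832
  (26/3, 40/3) → C = 2116/3
The feasible region is unbounded (it extends along (0, 1), (1, 0)), but C strictly increases along every unbounded feasible direction, so there is no improving ray and the minimum is attained at a vertex.

The optimum lies where 4x + 7y = 128 and 7x + y = 74.
Solving simultaneously gives x = 26/3, y = 40/3.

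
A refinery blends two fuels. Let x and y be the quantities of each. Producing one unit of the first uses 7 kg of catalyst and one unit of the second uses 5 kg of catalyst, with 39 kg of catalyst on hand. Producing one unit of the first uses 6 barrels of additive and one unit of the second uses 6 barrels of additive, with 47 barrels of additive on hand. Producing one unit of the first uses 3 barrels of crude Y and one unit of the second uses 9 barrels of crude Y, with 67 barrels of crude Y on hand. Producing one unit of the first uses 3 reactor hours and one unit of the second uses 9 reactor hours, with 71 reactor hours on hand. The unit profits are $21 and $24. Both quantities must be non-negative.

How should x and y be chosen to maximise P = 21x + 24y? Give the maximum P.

x = 1/3, y = 22/3, maximum P = 183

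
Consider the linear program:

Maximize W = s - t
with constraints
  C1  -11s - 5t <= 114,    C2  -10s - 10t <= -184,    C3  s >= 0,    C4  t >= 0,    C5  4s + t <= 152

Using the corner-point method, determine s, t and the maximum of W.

Extreme points and W = s - t:
  (0, 92/5) → W = -92/5
  (92/5, 0) → W = 92/5
  (0, 152) → W = -152
  (38, 0) → W = 38

At the optimal vertex, t = 0 and 4s + t = 152.
Solving simultaneously gives s = 38, t = 0.

s = 38, t = 0, maximum W = 38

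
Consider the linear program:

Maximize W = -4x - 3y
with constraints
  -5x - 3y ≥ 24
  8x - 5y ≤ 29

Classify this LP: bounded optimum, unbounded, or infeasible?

unbounded

From the feasible point (-33/49, -337/49), moving in the direction (-5, -8) keeps every constraint satisfied while W increases without bound.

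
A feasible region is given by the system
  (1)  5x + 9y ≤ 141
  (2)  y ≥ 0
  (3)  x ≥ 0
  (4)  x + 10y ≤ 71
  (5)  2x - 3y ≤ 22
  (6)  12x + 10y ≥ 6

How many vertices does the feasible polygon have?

6

Intersecting each pair of boundary lines and keeping only the points that satisfy every inequality leaves:
  (771/41, 214/41)
  (207/11, 172/33)
  (11, 0)
  (1/2, 0)
  (0, 71/10)
  (0, 3/5)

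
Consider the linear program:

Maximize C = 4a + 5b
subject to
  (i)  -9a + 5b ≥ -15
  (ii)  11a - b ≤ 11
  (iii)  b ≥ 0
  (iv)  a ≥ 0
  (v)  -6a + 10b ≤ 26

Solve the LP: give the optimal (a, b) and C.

Extreme points and C = 4a + 5b:
  (1, 0) → C = 4
  (17/13, 44/13) → C = 288/13
  (0, 0) → C = 0
  (0, 13/5) → C = 13

a = 17/13, b = 44/13, maximum C = 288/13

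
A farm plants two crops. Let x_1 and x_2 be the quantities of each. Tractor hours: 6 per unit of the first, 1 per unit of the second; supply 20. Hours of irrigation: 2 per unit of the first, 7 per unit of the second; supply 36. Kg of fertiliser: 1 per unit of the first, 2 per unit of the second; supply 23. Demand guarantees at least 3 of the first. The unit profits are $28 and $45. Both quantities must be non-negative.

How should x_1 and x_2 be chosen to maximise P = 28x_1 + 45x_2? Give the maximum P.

x_1 = 3, x_2 = 2, maximum P = 174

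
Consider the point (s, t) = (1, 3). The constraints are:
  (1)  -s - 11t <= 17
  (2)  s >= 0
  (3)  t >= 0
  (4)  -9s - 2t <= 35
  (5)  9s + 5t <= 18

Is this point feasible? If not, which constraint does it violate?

not feasible — violates (5)

Constraint (5): 9s + 5t = 24, which is not ≤ 18. All other constraints are satisfied.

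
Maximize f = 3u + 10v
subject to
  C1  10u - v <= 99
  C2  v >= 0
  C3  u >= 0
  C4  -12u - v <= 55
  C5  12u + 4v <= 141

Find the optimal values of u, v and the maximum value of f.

Vertices and f = 3u + 10v:
  (99/10, 0) → f = 297/10
  (537/52, 111/26) → f = 3831/52
  (0, 0) → f = 0
  (0, 141/4) → f = 705/2

u = 0, v = 141/4, maximum f = 705/2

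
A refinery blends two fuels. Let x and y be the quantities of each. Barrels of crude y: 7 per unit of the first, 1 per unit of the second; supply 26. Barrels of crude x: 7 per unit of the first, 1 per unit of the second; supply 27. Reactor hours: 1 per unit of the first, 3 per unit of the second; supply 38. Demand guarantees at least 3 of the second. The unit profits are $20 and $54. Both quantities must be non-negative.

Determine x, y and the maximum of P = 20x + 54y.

x = 2, y = 12, maximum P = 688

Vertices and P = 20x + 54y:
  (0, 38/3) → P = 684
  (0, 3) → P = 162
  (2, 12) → P = 688
  (23/7, 3) → P = 1594/7

The binding constraints are 7x + y = 26 and x + 3y = 38.
Solving simultaneously gives x = 2, y = 12.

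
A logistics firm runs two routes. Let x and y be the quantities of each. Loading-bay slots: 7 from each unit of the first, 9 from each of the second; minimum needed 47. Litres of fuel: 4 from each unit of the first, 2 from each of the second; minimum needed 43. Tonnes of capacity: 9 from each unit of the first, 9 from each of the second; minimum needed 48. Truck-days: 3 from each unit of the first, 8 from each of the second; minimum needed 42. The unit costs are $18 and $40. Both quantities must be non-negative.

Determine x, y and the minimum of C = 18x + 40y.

x = 10, y = 3/2, minimum C = 240

Feasible corners and C = 18x + 40y:
  (0, 43/2) → C = 860
  (14, 0) → C = 252
  (10, 3/2) → C = 240
The feasible region is unbounded (it extends along (0, 1), (1, 0)), but C strictly increases along every unbounded feasible direction, so there is no improving ray and the minimum is attained at a vertex.

The binding constraints are 4x + 2y = 43 and 3x + 8y = 42.
Solving simultaneously gives x = 10, y = 3/2.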